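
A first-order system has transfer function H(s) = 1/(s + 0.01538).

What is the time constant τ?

For H(s) = 1/(s + 1/τ), the pole is at -1/τ = -0.01538, so τ = 1/0.01538 = 65.02 s.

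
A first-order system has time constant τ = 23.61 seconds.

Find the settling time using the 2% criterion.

For first-order system, 2% settling time ≈ 4τ = 4 × 23.61 = 94.44 s.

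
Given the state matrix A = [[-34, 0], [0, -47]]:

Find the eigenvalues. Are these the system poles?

For diagonal matrix, eigenvalues are diagonal entries: λ₁ = -34, λ₂ = -47. Eigenvalues of A = system poles.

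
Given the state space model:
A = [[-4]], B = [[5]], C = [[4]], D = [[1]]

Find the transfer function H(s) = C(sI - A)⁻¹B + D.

(sI - A)⁻¹ = 1/(s + 4). H(s) = 4×5/(s + 4) + 1 = (s + 24)/(s + 4).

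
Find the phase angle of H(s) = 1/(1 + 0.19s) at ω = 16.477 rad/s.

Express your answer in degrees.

Phase = -arctan(ωτ) = -arctan(16.477 × 0.19) = -72.3°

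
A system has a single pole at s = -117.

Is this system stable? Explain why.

Pole at s = -117 is in the left half-plane. Stable.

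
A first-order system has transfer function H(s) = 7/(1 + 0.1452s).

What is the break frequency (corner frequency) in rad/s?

Corner frequency = 1/τ = 1/0.1452 = 6.887 rad/s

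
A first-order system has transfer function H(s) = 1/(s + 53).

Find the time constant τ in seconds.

For H(s) = 1/(s + 1/τ), the pole is at -1/τ = -53, so τ = 1/53 = 0.0189 s.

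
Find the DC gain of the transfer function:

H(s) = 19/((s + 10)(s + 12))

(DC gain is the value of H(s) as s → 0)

DC gain = H(0) = 19/(10 × 12) = 19/120 = 0.1583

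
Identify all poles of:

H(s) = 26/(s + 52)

Pole is where denominator = 0: s + 52 = 0, so s = -52.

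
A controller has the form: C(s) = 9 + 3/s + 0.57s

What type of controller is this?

This is a Proportional-Integral-Derivative (PID) controller.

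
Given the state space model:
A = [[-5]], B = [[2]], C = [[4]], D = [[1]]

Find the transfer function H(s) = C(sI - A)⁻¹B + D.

(sI - A)⁻¹ = 1/(s + 5). H(s) = 4×2/(s + 5) + 1 = (s + 13)/(s + 5).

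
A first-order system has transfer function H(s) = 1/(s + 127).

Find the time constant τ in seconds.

For H(s) = 1/(s + 1/τ), the pole is at -1/τ = -127, so τ = 1/127 = 0.0079 s.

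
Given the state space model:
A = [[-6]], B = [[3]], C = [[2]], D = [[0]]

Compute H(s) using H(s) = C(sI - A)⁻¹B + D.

(sI - A)⁻¹ = 1/(s + 6). H(s) = 2 × 3/(s + 6) + 0 = 6/(s + 6).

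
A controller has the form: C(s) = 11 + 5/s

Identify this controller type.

This is a Proportional-Integral (PI) controller.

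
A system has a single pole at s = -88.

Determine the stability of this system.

Pole at s = -88 is in the left half-plane. Stable.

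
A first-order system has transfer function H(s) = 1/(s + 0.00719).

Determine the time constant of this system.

For H(s) = 1/(s + 1/τ), the pole is at -1/τ = -0.00719, so τ = 1/0.00719 = 139.1 s.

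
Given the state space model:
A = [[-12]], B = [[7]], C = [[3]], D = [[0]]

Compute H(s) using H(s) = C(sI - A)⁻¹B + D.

(sI - A)⁻¹ = 1/(s + 12). H(s) = 3 × 7/(s + 12) + 0 = 21/(s + 12).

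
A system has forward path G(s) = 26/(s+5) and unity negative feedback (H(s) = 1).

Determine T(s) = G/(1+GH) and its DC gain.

T(s) = G/(1+GH) = [26/(s+5)] / [1 + 26/(s+5)] = 26/(s+5+26) = 26/(s+31). DC gain = 26/31 = 0.8387.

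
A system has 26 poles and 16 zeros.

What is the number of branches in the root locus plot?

Root locus has n branches where n = number of poles = 26.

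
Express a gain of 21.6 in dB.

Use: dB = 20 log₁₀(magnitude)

dB = 20 log₁₀(21.6) = 26.7 dB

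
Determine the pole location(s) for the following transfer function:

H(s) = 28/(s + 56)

Pole is where denominator = 0: s + 56 = 0, so s = -56.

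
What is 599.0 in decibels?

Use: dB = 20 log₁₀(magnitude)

dB = 20 log₁₀(599.0) = 55.5 dB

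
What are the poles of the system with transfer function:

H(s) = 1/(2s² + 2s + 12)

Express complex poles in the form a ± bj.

Discriminant = 2² - 4×2×12 = 4 - 96 = -92 < 0, so the poles are a complex conjugate pair s = (-2 ± j√92)/(2×2). Real part = -2/(2×2) = -2/4 = -0.5; imaginary part = ±√92/(2×2) ≈ 2.3979. Poles: s = -0.5 ± 2.3979j.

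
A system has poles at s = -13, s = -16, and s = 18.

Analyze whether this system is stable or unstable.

Pole(s) at s = 18 are not in the left half-plane. System is unstable.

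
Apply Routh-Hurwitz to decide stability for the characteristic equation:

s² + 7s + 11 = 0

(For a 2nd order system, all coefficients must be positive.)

Coefficients: 1, 7, 11. All positive, so system is stable.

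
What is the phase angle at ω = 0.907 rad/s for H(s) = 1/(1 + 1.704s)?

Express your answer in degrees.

Phase = -arctan(ωτ) = -arctan(0.907 × 1.704) = -57.1°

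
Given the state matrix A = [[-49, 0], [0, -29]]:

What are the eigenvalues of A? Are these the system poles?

For diagonal matrix, eigenvalues are diagonal entries: λ₁ = -49, λ₂ = -29. Eigenvalues of A = system poles.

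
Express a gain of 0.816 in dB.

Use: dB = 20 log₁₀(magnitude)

dB = 20 log₁₀(0.816) = -1.8 dB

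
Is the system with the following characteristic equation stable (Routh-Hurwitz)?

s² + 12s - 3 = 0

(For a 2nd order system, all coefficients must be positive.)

Coefficients: 1, 12, -3. c=-3 not positive, so system is unstable.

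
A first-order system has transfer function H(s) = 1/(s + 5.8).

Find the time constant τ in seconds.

For H(s) = 1/(s + 1/τ), the pole is at -1/τ = -5.8, so τ = 1/5.8 = 0.1724 s.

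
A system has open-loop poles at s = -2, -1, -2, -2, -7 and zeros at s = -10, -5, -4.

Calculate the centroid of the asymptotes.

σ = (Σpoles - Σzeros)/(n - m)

σ = (Σpoles - Σzeros)/(n - m) = (-14 - (-19))/(5 - 3) = 5/2 = 2.5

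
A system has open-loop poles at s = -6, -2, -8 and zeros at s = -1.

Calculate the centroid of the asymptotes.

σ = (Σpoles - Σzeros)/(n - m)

σ = (Σpoles - Σzeros)/(n - m) = (-16 - (-1))/(3 - 1) = -15/2 = -7.5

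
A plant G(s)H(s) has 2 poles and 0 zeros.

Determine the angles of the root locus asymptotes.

n - m = 2 - 0 = 2. Angles: θk = (2k + 1)·180°/2 = 90°, 270°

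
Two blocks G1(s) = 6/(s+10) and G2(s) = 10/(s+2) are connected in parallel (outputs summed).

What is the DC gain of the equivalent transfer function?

Parallel: G_eq = G1 + G2. DC gain = G1(0) + G2(0) = 6/10 + 10/2 = 0.6 + 5 = 5.6.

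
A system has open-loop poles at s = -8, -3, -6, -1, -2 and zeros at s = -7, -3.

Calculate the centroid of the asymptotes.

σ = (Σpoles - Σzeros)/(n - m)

σ = (Σpoles - Σzeros)/(n - m) = (-20 - (-10))/(5 - 2) = -10/3 = -3.33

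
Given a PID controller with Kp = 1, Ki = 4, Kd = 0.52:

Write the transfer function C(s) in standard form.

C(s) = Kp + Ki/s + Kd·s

Substituting values: C(s) = 1 + 4/s + 0.52s = (0.52s² + s + 4)/s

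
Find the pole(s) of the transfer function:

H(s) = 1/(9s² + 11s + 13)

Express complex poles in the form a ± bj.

Discriminant = 11² - 4×9×13 = 121 - 468 = -347 < 0, so the poles are a complex conjugate pair s = (-11 ± j√347)/(2×9). Real part = -11/(2×9) = -11/18 ≈ -0.6111; imaginary part = ±√347/(2×9) ≈ 1.0349. Poles: s = -0.6111 ± 1.0349j.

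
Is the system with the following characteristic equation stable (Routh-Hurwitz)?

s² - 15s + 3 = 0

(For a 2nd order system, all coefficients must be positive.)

Coefficients: 1, -15, 3. b=-15 not positive, so system is unstable.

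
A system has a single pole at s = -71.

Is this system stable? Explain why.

Pole at s = -71 is in the left half-plane. Stable.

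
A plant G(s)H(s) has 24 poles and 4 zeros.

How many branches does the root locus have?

Root locus has n branches where n = number of poles = 24.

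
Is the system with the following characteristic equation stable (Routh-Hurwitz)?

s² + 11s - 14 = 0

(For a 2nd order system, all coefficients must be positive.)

Coefficients: 1, 11, -14. c=-14 not positive, so system is unstable.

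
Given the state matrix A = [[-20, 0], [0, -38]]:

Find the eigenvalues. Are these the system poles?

For diagonal matrix, eigenvalues are diagonal entries: λ₁ = -20, λ₂ = -38. Eigenvalues of A = system poles.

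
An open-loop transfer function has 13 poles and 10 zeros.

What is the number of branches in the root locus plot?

Root locus has n branches where n = number of poles = 13.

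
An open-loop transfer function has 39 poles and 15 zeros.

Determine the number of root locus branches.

Root locus has n branches where n = number of poles = 39.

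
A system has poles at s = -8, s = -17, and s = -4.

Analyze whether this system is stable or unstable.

All poles are in the left half-plane. System is stable.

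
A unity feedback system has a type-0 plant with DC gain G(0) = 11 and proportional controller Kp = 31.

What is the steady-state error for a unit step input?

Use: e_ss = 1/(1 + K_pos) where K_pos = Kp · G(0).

K_pos = Kp · G(0) = 31 × 11 = 341. e_ss = 1/(1 + 341) = 0.0029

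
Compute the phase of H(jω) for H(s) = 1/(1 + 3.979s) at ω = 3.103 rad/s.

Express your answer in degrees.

Phase = -arctan(ωτ) = -arctan(3.103 × 3.979) = -85.4°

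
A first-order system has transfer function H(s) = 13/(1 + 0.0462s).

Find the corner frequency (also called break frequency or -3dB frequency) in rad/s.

Corner frequency = 1/τ = 1/0.0462 = 21.645 rad/s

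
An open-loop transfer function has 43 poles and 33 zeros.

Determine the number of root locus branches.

Root locus has n branches where n = number of poles = 43.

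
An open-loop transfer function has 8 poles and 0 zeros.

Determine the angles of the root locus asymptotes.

n - m = 8 - 0 = 8. Angles: θk = (2k + 1)·180°/8 = 22.5°, 67.5°, 112.5°, 157.5°, 202.5°, 247.5°, 292.5°, 337.5°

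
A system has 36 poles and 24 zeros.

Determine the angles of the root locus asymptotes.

n - m = 36 - 24 = 12. Angles: θk = (2k + 1)·180°/12 = 15°, 45°, 75°, 105°, 135°, 165°, 195°, 225°, 255°, 285°, 315°, 345°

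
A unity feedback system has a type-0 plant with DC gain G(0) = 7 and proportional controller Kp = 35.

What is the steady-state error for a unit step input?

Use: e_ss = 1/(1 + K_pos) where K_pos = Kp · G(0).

K_pos = Kp · G(0) = 35 × 7 = 245. e_ss = 1/(1 + 245) = 0.0041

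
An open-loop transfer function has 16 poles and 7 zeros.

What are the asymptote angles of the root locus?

n - m = 16 - 7 = 9. Angles: θk = (2k + 1)·180°/9 = 20°, 60°, 100°, 140°, 180°, 220°, 260°, 300°, 340°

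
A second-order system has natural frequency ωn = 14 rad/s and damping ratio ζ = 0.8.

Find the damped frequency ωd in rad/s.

ωd = ωn√(1 - ζ²) = 14√(1 - 0.8²) = 8.4 rad/s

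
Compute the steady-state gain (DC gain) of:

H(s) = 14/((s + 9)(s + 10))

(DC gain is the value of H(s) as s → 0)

DC gain = H(0) = 14/(9 × 10) = 14/90 = 0.1556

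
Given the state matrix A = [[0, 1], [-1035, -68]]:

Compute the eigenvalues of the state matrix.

det(A - λI) = λ² - (-68)λ + 1035 = (λ - (-45))(λ - (-23)). Eigenvalues: -45, -23.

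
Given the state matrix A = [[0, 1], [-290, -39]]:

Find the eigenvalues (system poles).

det(A - λI) = λ² - (-39)λ + 290 = (λ - (-29))(λ - (-10)). Eigenvalues: -29, -10.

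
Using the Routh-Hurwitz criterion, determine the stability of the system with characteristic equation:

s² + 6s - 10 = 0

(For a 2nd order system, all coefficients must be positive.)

Coefficients: 1, 6, -10. c=-10 not positive, so system is unstable.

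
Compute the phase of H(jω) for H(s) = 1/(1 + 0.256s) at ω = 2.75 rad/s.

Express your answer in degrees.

Phase = -arctan(ωτ) = -arctan(2.75 × 0.256) = -35.1°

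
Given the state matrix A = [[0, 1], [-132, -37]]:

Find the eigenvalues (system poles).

det(A - λI) = λ² - (-37)λ + 132 = (λ - (-33))(λ - (-4)). Eigenvalues: -33, -4.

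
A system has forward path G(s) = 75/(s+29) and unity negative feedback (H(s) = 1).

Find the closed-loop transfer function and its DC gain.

T(s) = G/(1+GH) = [75/(s+29)] / [1 + 75/(s+29)] = 75/(s+29+75) = 75/(s+104). DC gain = 75/104 = 0.7212.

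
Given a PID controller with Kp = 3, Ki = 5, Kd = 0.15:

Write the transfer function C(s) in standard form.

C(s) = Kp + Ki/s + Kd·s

Substituting values: C(s) = 3 + 5/s + 0.15s = (0.15s² + 3s + 5)/s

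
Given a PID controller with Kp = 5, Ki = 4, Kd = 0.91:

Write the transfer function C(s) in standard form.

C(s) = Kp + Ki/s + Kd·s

Substituting values: C(s) = 5 + 4/s + 0.91s = (0.91s² + 5s + 4)/s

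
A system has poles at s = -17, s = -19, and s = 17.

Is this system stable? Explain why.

Pole(s) at s = 17 are not in the left half-plane. System is unstable.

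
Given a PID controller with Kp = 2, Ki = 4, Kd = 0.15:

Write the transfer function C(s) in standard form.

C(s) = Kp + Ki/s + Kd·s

Substituting values: C(s) = 2 + 4/s + 0.15s = (0.15s² + 2s + 4)/s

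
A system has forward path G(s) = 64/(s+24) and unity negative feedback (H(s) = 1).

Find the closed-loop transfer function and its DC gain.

T(s) = G/(1+GH) = [64/(s+24)] / [1 + 64/(s+24)] = 64/(s+24+64) = 64/(s+88). DC gain = 64/88 = 0.7273.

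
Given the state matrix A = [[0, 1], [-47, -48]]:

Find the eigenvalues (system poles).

det(A - λI) = λ² - (-48)λ + 47 = (λ - (-1))(λ - (-47)). Eigenvalues: -1, -47.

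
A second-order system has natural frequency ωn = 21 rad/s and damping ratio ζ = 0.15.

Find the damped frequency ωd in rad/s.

ωd = ωn√(1 - ζ²) = 21√(1 - 0.15²) = 20.76 rad/s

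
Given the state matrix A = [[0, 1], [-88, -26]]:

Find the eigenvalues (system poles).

det(A - λI) = λ² - (-26)λ + 88 = (λ - (-22))(λ - (-4)). Eigenvalues: -22, -4.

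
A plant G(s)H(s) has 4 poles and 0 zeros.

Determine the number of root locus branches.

Root locus has n branches where n = number of poles = 4.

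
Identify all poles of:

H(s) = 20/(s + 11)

Pole is where denominator = 0: s + 11 = 0, so s = -11.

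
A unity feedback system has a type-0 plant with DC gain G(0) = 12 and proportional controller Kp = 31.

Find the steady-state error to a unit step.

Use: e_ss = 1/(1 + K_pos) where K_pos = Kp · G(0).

K_pos = Kp · G(0) = 31 × 12 = 372. e_ss = 1/(1 + 372) = 0.0027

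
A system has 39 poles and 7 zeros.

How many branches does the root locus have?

Root locus has n branches where n = number of poles = 39.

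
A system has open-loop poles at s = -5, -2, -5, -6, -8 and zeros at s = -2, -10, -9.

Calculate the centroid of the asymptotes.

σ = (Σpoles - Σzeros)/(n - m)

σ = (Σpoles - Σzeros)/(n - m) = (-26 - (-21))/(5 - 3) = -5/2 = -2.5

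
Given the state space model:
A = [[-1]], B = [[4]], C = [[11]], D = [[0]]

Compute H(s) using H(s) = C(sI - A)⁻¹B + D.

(sI - A)⁻¹ = 1/(s + 1). H(s) = 11 × 4/(s + 1) + 0 = 44/(s + 1).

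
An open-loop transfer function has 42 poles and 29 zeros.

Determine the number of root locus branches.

Root locus has n branches where n = number of poles = 42.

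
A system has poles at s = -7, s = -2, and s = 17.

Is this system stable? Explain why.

Pole(s) at s = 17 are not in the left half-plane. System is unstable.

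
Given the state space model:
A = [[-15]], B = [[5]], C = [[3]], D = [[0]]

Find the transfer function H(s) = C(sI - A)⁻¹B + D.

(sI - A)⁻¹ = 1/(s + 15). H(s) = 3 × 5/(s + 15) + 0 = 15/(s + 15).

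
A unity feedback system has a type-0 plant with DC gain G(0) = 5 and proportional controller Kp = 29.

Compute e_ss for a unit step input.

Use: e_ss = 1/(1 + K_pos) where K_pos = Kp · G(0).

K_pos = Kp · G(0) = 29 × 5 = 145. e_ss = 1/(1 + 145) = 0.0068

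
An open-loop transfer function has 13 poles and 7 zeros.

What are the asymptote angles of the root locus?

n - m = 13 - 7 = 6. Angles: θk = (2k + 1)·180°/6 = 30°, 90°, 150°, 210°, 270°, 330°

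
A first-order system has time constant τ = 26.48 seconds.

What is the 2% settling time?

For first-order system, 2% settling time ≈ 4τ = 4 × 26.48 = 105.92 s.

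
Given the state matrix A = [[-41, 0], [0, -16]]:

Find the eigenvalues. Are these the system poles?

For diagonal matrix, eigenvalues are diagonal entries: λ₁ = -41, λ₂ = -16. Eigenvalues of A = system poles.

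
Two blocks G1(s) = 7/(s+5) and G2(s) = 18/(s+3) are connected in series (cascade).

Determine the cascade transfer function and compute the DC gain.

Series: multiply transfer functions. G_eq = 7/(s+5) × 18/(s+3) = 126/((s+5)(s+3)). DC gain = 126/(5×3) = 8.4.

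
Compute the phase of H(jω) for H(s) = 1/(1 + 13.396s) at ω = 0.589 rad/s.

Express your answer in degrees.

Phase = -arctan(ωτ) = -arctan(0.589 × 13.396) = -82.8°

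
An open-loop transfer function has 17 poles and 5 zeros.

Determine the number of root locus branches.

Root locus has n branches where n = number of poles = 17.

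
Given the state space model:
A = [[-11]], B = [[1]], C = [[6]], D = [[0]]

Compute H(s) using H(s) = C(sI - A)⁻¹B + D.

(sI - A)⁻¹ = 1/(s + 11). H(s) = 6 × 1/(s + 11) + 0 = 6/(s + 11).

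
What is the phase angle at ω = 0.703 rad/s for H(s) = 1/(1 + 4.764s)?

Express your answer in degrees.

Phase = -arctan(ωτ) = -arctan(0.703 × 4.764) = -73.4°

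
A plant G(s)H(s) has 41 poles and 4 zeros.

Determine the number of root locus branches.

Root locus has n branches where n = number of poles = 41.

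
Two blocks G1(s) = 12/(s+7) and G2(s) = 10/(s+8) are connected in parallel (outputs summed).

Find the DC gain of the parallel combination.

Parallel: G_eq = G1 + G2. DC gain = G1(0) + G2(0) = 12/7 + 10/8 = 1.7143 + 1.25 = 2.9643.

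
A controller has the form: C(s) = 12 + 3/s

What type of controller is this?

This is a Proportional-Integral (PI) controller.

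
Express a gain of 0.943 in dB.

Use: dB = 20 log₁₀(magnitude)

dB = 20 log₁₀(0.943) = -0.5 dB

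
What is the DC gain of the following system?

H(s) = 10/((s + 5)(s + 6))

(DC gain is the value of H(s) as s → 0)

DC gain = H(0) = 10/(5 × 6) = 10/30 = 0.3333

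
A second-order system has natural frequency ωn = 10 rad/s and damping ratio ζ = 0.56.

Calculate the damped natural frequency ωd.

ωd = ωn√(1 - ζ²) = 10√(1 - 0.56²) = 8.28 rad/s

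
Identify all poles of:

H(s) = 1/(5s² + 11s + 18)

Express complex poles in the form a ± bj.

Discriminant = 11² - 4×5×18 = 121 - 360 = -239 < 0, so the poles are a complex conjugate pair s = (-11 ± j√239)/(2×5). Real part = -11/(2×5) = -11/10 = -1.1; imaginary part = ±√239/(2×5) ≈ 1.5460. Poles: s = -1.1 ± 1.5460j.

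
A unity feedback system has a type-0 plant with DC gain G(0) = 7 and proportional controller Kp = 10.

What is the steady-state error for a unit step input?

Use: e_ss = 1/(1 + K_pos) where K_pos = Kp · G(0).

K_pos = Kp · G(0) = 10 × 7 = 70. e_ss = 1/(1 + 70) = 0.0141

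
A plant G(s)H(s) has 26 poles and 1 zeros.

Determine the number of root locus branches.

Root locus has n branches where n = number of poles = 26.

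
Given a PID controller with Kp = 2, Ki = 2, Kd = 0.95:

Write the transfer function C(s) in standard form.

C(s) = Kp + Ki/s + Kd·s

Substituting values: C(s) = 2 + 2/s + 0.95s = (0.95s² + 2s + 2)/s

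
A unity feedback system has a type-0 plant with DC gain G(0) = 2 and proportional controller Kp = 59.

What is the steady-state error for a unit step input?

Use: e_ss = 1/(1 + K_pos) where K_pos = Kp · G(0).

K_pos = Kp · G(0) = 59 × 2 = 118. e_ss = 1/(1 + 118) = 0.0084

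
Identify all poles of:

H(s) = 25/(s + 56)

Pole is where denominator = 0: s + 56 = 0, so s = -56.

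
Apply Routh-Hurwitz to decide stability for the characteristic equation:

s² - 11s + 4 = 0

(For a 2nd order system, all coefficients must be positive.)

Coefficients: 1, -11, 4. b=-11 not positive, so system is unstable.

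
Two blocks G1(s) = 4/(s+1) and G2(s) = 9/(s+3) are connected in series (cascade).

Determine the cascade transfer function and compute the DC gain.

Series: multiply transfer functions. G_eq = 4/(s+1) × 9/(s+3) = 36/((s+1)(s+3)). DC gain = 36/(1×3) = 12.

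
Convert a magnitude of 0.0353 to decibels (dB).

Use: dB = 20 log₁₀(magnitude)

dB = 20 log₁₀(0.0353) = -29.0 dB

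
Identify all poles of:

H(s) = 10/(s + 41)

Pole is where denominator = 0: s + 41 = 0, so s = -41.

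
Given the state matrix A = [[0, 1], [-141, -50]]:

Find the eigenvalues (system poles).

det(A - λI) = λ² - (-50)λ + 141 = (λ - (-3))(λ - (-47)). Eigenvalues: -3, -47.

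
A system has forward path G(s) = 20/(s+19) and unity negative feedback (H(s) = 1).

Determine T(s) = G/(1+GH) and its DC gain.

T(s) = G/(1+GH) = [20/(s+19)] / [1 + 20/(s+19)] = 20/(s+19+20) = 20/(s+39). DC gain = 20/39 = 0.5128.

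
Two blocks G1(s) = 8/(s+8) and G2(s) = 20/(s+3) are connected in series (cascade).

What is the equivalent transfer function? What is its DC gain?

Series: multiply transfer functions. G_eq = 8/(s+8) × 20/(s+3) = 160/((s+8)(s+3)). DC gain = 160/(8×3) = 6.6667.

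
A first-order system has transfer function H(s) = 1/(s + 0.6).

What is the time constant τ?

For H(s) = 1/(s + 1/τ), the pole is at -1/τ = -0.6, so τ = 1/0.6 = 1.6667 s.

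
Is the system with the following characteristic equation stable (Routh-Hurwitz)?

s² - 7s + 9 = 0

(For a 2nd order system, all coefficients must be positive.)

Coefficients: 1, -7, 9. b=-7 not positive, so system is unstable.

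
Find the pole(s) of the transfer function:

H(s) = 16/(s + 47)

Pole is where denominator = 0: s + 47 = 0, so s = -47.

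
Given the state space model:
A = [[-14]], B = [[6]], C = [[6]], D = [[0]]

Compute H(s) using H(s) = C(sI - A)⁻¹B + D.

(sI - A)⁻¹ = 1/(s + 14). H(s) = 6 × 6/(s + 14) + 0 = 36/(s + 14).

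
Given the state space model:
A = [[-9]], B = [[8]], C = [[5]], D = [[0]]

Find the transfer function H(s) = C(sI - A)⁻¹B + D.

(sI - A)⁻¹ = 1/(s + 9). H(s) = 5 × 8/(s + 9) + 0 = 40/(s + 9).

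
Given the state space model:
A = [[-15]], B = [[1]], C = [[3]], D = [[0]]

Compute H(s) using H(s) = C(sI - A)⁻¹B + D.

(sI - A)⁻¹ = 1/(s + 15). H(s) = 3 × 1/(s + 15) + 0 = 3/(s + 15).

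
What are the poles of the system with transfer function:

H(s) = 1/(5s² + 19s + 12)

Discriminant = 19² - 4×5×12 = 361 - 240 = 121 > 0, so two distinct real poles. Using quadratic formula: s = (-19 ± √121)/(2×5) = (-19 ± √121)/10, with √121 = 11. s₁ = -8/10 = -0.8, s₂ = -30/10 = -3. Poles: s₁ = -0.8, s₂ = -3.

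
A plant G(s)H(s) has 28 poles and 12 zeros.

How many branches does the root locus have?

Root locus has n branches where n = number of poles = 28.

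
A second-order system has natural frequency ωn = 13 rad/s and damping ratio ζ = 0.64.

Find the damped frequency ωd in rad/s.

ωd = ωn√(1 - ζ²) = 13√(1 - 0.64²) = 9.99 rad/s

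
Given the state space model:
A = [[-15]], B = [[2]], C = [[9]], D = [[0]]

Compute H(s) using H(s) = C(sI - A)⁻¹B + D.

(sI - A)⁻¹ = 1/(s + 15). H(s) = 9 × 2/(s + 15) + 0 = 18/(s + 15).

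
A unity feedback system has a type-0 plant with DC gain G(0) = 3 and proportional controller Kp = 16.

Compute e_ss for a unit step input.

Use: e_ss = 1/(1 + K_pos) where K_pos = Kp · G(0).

K_pos = Kp · G(0) = 16 × 3 = 48. e_ss = 1/(1 + 48) = 0.0204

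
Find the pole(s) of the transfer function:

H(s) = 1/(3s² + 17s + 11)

Discriminant = 17² - 4×3×11 = 289 - 132 = 157 > 0, so two distinct real poles. Using quadratic formula: s = (-17 ± √157)/(2×3) = (-17 ± √157)/6, with √157 ≈ 12.5300. s₁ ≈ -0.7450, s₂ ≈ -4.9217. Poles: s₁ = -0.7450, s₂ = -4.9217.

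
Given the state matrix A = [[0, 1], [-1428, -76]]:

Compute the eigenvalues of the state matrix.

det(A - λI) = λ² - (-76)λ + 1428 = (λ - (-42))(λ - (-34)). Eigenvalues: -42, -34.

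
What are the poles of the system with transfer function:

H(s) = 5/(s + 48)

Pole is where denominator = 0: s + 48 = 0, so s = -48.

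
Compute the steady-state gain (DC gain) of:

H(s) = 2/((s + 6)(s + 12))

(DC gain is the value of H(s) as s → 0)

DC gain = H(0) = 2/(6 × 12) = 2/72 = 0.0278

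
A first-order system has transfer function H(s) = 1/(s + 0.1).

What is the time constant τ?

For H(s) = 1/(s + 1/τ), the pole is at -1/τ = -0.1, so τ = 1/0.1 = 10 s.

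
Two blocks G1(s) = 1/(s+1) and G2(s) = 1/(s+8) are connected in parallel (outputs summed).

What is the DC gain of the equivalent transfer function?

Parallel: G_eq = G1 + G2. DC gain = G1(0) + G2(0) = 1/1 + 1/8 = 1 + 0.125 = 1.125.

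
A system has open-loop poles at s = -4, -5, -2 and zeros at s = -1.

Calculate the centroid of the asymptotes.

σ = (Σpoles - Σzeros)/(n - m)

σ = (Σpoles - Σzeros)/(n - m) = (-11 - (-1))/(3 - 1) = -10/2 = -5.0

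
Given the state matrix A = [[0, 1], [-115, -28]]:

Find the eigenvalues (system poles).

det(A - λI) = λ² - (-28)λ + 115 = (λ - (-5))(λ - (-23)). Eigenvalues: -5, -23.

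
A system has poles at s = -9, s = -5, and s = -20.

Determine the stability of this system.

All poles are in the left half-plane. System is stable.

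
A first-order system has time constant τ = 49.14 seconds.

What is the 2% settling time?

For first-order system, 2% settling time ≈ 4τ = 4 × 49.14 = 196.56 s.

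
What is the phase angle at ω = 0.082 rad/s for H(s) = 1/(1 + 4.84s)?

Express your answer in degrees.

Phase = -arctan(ωτ) = -arctan(0.082 × 4.84) = -21.6°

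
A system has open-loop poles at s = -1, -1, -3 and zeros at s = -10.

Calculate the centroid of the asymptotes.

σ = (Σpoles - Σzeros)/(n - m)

σ = (Σpoles - Σzeros)/(n - m) = (-5 - (-10))/(3 - 1) = 5/2 = 2.5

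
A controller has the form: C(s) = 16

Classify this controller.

This is a Proportional (P) controller.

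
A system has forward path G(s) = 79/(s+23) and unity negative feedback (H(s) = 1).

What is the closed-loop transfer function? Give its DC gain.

T(s) = G/(1+GH) = [79/(s+23)] / [1 + 79/(s+23)] = 79/(s+23+79) = 79/(s+102). DC gain = 79/102 = 0.7745.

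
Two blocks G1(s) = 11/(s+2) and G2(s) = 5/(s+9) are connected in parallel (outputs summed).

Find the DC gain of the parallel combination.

Parallel: G_eq = G1 + G2. DC gain = G1(0) + G2(0) = 11/2 + 5/9 = 5.5 + 0.5556 = 6.0556.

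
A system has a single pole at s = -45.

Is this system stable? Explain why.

Pole at s = -45 is in the left half-plane. Stable.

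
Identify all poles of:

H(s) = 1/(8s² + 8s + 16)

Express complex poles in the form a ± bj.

Discriminant = 8² - 4×8×16 = 64 - 512 = -448 < 0, so the poles are a complex conjugate pair s = (-8 ± j√448)/(2×8). Real part = -8/(2×8) = -8/16 = -0.5; imaginary part = ±√448/(2×8) ≈ 1.3229. Poles: s = -0.5 ± 1.3229j.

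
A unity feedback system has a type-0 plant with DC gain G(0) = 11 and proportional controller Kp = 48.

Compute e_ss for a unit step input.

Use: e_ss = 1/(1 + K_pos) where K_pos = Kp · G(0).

K_pos = Kp · G(0) = 48 × 11 = 528. e_ss = 1/(1 + 528) = 0.0019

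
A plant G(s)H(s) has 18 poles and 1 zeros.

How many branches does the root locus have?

Root locus has n branches where n = number of poles = 18.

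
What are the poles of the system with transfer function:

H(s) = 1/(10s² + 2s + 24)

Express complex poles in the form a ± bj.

Discriminant = 2² - 4×10×24 = 4 - 960 = -956 < 0, so the poles are a complex conjugate pair s = (-2 ± j√956)/(2×10). Real part = -2/(2×10) = -2/20 = -0.1; imaginary part = ±√956/(2×10) ≈ 1.5460. Poles: s = -0.1 ± 1.5460j.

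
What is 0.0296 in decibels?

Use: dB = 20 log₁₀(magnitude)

dB = 20 log₁₀(0.0296) = -30.6 dB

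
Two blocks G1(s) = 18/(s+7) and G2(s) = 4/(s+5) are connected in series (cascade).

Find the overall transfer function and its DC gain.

Series: multiply transfer functions. G_eq = 18/(s+7) × 4/(s+5) = 72/((s+7)(s+5)). DC gain = 72/(7×5) = 2.0571.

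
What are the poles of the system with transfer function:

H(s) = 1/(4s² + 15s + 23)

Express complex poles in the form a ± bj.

Discriminant = 15² - 4×4×23 = 225 - 368 = -143 < 0, so the poles are a complex conjugate pair s = (-15 ± j√143)/(2×4). Real part = -15/(2×4) = -15/8 = -1.875; imaginary part = ±√143/(2×4) ≈ 1.4948. Poles: s = -1.875 ± 1.4948j.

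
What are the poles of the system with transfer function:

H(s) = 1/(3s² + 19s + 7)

Discriminant = 19² - 4×3×7 = 361 - 84 = 277 > 0, so two distinct real poles. Using quadratic formula: s = (-19 ± √277)/(2×3) = (-19 ± √277)/6, with √277 ≈ 16.6433. s₁ ≈ -0.3928, s₂ ≈ -5.9406. Poles: s₁ = -0.3928, s₂ = -5.9406.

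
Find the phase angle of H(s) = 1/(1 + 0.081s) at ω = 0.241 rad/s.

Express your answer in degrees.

Phase = -arctan(ωτ) = -arctan(0.241 × 0.081) = -1.1°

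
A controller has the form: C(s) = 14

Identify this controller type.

This is a Proportional (P) controller.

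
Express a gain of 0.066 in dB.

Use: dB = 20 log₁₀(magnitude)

dB = 20 log₁₀(0.066) = -23.6 dB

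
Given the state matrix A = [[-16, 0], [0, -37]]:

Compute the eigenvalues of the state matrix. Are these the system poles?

For diagonal matrix, eigenvalues are diagonal entries: λ₁ = -16, λ₂ = -37. Eigenvalues of A = system poles.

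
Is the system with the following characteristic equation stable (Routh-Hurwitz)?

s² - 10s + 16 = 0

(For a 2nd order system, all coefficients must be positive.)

Coefficients: 1, -10, 16. b=-10 not positive, so system is unstable.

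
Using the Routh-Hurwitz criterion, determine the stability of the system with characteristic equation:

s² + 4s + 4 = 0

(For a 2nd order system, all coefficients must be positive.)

Coefficients: 1, 4, 4. All positive, so system is stable.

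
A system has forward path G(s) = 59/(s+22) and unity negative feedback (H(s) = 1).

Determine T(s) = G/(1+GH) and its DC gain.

T(s) = G/(1+GH) = [59/(s+22)] / [1 + 59/(s+22)] = 59/(s+22+59) = 59/(s+81). DC gain = 59/81 = 0.7284.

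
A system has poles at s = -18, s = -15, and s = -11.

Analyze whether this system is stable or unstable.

All poles are in the left half-plane. System is stable.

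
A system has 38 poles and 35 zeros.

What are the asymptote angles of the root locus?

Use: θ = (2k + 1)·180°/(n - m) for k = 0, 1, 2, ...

n - m = 38 - 35 = 3. Angles: θk = (2k + 1)·180°/3 = 60°, 180°, 300°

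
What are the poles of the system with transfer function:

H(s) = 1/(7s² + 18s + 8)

Discriminant = 18² - 4×7×8 = 324 - 224 = 100 > 0, so two distinct real poles. Using quadratic formula: s = (-18 ± √100)/(2×7) = (-18 ± √100)/14, with √100 = 10. s₁ = -8/14 ≈ -0.5714, s₂ = -28/14 = -2. Poles: s₁ = -0.5714, s₂ = -2.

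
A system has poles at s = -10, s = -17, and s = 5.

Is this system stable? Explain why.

Pole(s) at s = 5 are not in the left half-plane. System is unstable.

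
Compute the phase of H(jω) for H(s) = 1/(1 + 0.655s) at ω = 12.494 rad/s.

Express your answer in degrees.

Phase = -arctan(ωτ) = -arctan(12.494 × 0.655) = -83.0°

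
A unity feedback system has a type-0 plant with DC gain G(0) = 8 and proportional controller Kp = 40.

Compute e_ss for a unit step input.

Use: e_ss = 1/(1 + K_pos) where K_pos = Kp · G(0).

K_pos = Kp · G(0) = 40 × 8 = 320. e_ss = 1/(1 + 320) = 0.0031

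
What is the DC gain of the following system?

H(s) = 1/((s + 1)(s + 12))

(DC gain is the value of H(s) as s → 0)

DC gain = H(0) = 1/(1 × 12) = 1/12 = 0.0833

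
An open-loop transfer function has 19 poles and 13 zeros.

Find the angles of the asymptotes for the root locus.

n - m = 19 - 13 = 6. Angles: θk = (2k + 1)·180°/6 = 30°, 90°, 150°, 210°, 270°, 330°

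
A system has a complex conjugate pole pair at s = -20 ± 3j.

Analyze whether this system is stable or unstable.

Real part of poles is -20 (< 0, left half-plane). Stable.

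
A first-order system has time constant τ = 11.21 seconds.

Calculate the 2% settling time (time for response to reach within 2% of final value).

For first-order system, 2% settling time ≈ 4τ = 4 × 11.21 = 44.84 s.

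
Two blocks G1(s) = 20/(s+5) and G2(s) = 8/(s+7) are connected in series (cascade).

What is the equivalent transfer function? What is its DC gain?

Series: multiply transfer functions. G_eq = 20/(s+5) × 8/(s+7) = 160/((s+5)(s+7)). DC gain = 160/(5×7) = 4.5714.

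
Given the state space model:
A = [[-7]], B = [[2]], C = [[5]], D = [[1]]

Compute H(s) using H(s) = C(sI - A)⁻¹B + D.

(sI - A)⁻¹ = 1/(s + 7). H(s) = 5×2/(s + 7) + 1 = (s + 17)/(s + 7).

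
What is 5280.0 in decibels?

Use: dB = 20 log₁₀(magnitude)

dB = 20 log₁₀(5280.0) = 74.5 dB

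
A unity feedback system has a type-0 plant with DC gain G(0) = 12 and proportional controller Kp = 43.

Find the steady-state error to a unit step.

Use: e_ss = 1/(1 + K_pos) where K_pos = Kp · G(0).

K_pos = Kp · G(0) = 43 × 12 = 516. e_ss = 1/(1 + 516) = 0.0019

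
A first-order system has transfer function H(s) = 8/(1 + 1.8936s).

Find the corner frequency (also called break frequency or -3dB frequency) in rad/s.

Corner frequency = 1/τ = 1/1.8936 = 0.528 rad/s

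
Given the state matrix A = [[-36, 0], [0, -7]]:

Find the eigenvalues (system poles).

For diagonal matrix, eigenvalues are diagonal entries: λ₁ = -36, λ₂ = -7.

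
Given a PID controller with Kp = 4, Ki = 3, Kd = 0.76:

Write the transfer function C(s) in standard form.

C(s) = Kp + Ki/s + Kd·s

Substituting values: C(s) = 4 + 3/s + 0.76s = (0.76s² + 4s + 3)/s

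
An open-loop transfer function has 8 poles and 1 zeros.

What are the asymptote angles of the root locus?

n - m = 8 - 1 = 7. Angles: θk = (2k + 1)·180°/7 = 25.71°, 77.14°, 128.57°, 180°, 231.43°, 282.86°, 334.29°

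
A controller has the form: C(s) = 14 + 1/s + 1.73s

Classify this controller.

This is a Proportional-Integral-Derivative (PID) controller.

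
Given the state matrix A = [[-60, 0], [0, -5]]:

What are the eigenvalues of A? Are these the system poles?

For diagonal matrix, eigenvalues are diagonal entries: λ₁ = -60, λ₂ = -5. Eigenvalues of A = system poles.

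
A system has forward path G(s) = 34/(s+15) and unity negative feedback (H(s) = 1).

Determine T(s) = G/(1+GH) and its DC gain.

T(s) = G/(1+GH) = [34/(s+15)] / [1 + 34/(s+15)] = 34/(s+15+34) = 34/(s+49). DC gain = 34/49 = 0.6939.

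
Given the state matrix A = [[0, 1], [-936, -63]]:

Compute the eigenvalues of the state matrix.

det(A - λI) = λ² - (-63)λ + 936 = (λ - (-39))(λ - (-24)). Eigenvalues: -39, -24.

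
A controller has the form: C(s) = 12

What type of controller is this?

This is a Proportional (P) controller.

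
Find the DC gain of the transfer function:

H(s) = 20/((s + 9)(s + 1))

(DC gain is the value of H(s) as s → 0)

DC gain = H(0) = 20/(9 × 1) = 20/9 = 2.2222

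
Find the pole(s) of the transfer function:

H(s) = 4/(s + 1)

Pole is where denominator = 0: s + 1 = 0, so s = -1.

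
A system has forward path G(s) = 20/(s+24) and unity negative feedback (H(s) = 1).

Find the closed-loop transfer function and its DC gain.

T(s) = G/(1+GH) = [20/(s+24)] / [1 + 20/(s+24)] = 20/(s+24+20) = 20/(s+44). DC gain = 20/44 = 0.4545.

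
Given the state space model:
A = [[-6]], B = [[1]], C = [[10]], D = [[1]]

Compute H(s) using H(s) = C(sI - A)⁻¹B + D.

(sI - A)⁻¹ = 1/(s + 6). H(s) = 10×1/(s + 6) + 1 = (s + 16)/(s + 6).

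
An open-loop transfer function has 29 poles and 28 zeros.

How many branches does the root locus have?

Root locus has n branches where n = number of poles = 29.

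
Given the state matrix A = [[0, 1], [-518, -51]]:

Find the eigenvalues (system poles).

det(A - λI) = λ² - (-51)λ + 518 = (λ - (-14))(λ - (-37)). Eigenvalues: -14, -37.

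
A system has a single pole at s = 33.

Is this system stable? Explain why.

Pole at s = 33 is in the right half-plane. Unstable.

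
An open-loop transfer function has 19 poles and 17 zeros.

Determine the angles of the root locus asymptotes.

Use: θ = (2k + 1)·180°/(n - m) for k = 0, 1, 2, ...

n - m = 19 - 17 = 2. Angles: θk = (2k + 1)·180°/2 = 90°, 270°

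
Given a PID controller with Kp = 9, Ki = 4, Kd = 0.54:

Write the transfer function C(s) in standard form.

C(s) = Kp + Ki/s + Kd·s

Substituting values: C(s) = 9 + 4/s + 0.54s = (0.54s² + 9s + 4)/s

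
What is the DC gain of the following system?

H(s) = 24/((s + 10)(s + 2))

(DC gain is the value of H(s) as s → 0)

DC gain = H(0) = 24/(10 × 2) = 24/20 = 1.2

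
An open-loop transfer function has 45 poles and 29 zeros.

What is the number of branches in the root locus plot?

Root locus has n branches where n = number of poles = 45.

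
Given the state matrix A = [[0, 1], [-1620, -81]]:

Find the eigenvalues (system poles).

det(A - λI) = λ² - (-81)λ + 1620 = (λ - (-45))(λ - (-36)). Eigenvalues: -45, -36.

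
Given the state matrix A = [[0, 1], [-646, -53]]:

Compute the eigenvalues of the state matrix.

det(A - λI) = λ² - (-53)λ + 646 = (λ - (-34))(λ - (-19)). Eigenvalues: -34, -19.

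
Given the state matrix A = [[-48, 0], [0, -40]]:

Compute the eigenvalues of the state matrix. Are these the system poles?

For diagonal matrix, eigenvalues are diagonal entries: λ₁ = -48, λ₂ = -40. Eigenvalues of A = system poles.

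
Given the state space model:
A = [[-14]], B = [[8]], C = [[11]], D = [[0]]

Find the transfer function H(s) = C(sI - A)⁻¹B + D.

(sI - A)⁻¹ = 1/(s + 14). H(s) = 11 × 8/(s + 14) + 0 = 88/(s + 14).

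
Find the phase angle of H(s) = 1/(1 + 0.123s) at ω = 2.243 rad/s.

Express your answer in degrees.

Phase = -arctan(ωτ) = -arctan(2.243 × 0.123) = -15.4°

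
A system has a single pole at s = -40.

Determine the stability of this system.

Pole at s = -40 is in the left half-plane. Stable.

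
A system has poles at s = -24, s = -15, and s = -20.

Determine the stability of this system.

All poles are in the left half-plane. System is stable.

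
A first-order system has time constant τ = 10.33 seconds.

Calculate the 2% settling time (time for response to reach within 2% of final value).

For first-order system, 2% settling time ≈ 4τ = 4 × 10.33 = 41.32 s.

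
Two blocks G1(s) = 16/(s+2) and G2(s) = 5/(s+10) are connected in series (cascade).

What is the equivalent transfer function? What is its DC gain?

Series: multiply transfer functions. G_eq = 16/(s+2) × 5/(s+10) = 80/((s+2)(s+10)). DC gain = 80/(2×10) = 4.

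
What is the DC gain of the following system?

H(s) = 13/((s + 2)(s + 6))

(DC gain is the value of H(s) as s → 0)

DC gain = H(0) = 13/(2 × 6) = 13/12 = 1.0833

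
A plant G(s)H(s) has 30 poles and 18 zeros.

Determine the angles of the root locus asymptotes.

n - m = 30 - 18 = 12. Angles: θk = (2k + 1)·180°/12 = 15°, 45°, 75°, 105°, 135°, 165°, 195°, 225°, 255°, 285°, 315°, 345°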